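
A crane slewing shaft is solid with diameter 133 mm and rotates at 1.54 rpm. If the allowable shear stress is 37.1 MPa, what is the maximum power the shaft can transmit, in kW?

2.76 kW

J = πd⁴/32 = π(0.133)⁴/32 = 3.072×10^-5 m⁴.
T_max = τ_allow·J/r = 3.71×10^7 × 3.072×10^-5 / 0.0665 = 17140 N·m.
ω = 2π·1.54/60 = 0.1613 rad/s, so P_max = T_max·ω = 2764 W.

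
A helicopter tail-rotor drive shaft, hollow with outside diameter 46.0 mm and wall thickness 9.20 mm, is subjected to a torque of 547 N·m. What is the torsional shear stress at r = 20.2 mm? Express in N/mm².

28.9 N/mm²

J = π(d_o⁴ − d_i⁴)/32 = π(0.0460⁴ − 0.0276⁴)/32 = 3.826×10^-7 m⁴.
Shear stress varies linearly with radius: τ = T·r/J = 547.0 × 0.0202 / 3.826×10^-7 = 2.888×10^7 Pa.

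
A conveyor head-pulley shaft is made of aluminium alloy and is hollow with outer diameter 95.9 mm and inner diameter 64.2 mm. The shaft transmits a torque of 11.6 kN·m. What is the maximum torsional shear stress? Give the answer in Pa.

J = π(d_o⁴ − d_i⁴)/32 = π(0.0959⁴ − 0.0642⁴)/32 = 6.636×10^-6 m⁴.
τ_max = T·r/J = 11600 × 0.0479 / 6.636×10^-6 = 8.382×10^7 Pa.

8.38e7 Pa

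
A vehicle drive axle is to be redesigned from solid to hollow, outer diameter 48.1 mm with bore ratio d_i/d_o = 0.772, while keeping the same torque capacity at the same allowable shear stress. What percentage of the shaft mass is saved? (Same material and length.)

Equal τ_max and T ⇒ the solid shaft needs d_s³ = d_o³(1−k⁴), so d_s = 48.1·(1−0.772⁴)^(1/3) = 41.55 mm.
Area ratio A_h/A_s = d_o²(1−k²)/d_s² = (1−k²)/(1−k⁴)^(2/3) = 0.5413.
Mass saving = 1 − 0.5413 = 45.9 %.

45.9 %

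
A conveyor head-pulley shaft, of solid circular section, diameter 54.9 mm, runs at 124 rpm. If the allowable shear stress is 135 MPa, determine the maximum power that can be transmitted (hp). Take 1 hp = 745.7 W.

76.4 hp

J = πd⁴/32 = π(0.0549)⁴/32 = 8.918×10^-7 m⁴.
T_max = τ_allow·J/r = 1.35×10^8 × 8.918×10^-7 / 0.0274 = 4386 N·m.
ω = 2π·124/60 = 12.99 rad/s, so P_max = T_max·ω = 5.695×10^4 W.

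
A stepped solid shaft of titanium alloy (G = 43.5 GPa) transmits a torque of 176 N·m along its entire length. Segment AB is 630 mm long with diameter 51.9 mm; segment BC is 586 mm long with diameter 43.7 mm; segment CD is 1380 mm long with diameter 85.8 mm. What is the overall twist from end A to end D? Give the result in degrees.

J_AB = π(0.0519)⁴/32 = 7.12×10^-7 m⁴; J_BC = π(0.0437)⁴/32 = 3.58×10^-7 m⁴; J_CD = π(0.0858)⁴/32 = 5.32×10^-6 m⁴.
θ = (T/G)·Σ L_i/J_i = (176.0/43.5×10⁹)·(0.630/7.12×10^-7 + 0.586/3.58×10^-7 + 1.38/5.32×10^-6) = 0.01125 rad.

0.645°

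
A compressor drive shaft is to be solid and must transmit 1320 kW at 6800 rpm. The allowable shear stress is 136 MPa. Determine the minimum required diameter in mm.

ω = 2π·6800/60 = 712.1 rad/s, so T = P/ω = 1320×10³ / 712.1 = 1854 N·m.
For a solid shaft τ_max = 16T/(πd³), so d = (16T/(π τ_allow))^(1/3) = (16·1854/(π·1.36×10^8))^(1/3) = 0.04110 m.

41.1 mm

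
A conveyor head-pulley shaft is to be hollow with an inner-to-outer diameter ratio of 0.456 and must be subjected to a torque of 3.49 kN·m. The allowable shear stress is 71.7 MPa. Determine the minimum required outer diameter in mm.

For a hollow shaft with d_i/d_o = 0.456: τ_max = 16T/(π d_o³ (1−k⁴)), so d_o = [16T/(π τ_allow (1−k⁴))]^(1/3) = [16·3490/(π·7.17×10^7·0.9568)]^(1/3) = 0.06375 m.

63.8 mm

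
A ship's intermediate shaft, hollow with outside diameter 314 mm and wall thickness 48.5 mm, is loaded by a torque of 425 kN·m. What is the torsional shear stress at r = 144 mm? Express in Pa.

8.31e7 Pa

J = π(d_o⁴ − d_i⁴)/32 = π(0.314⁴ − 0.217⁴)/32 = 7.367×10^-4 m⁴.
Shear stress varies linearly with radius: τ = T·r/J = 425000 × 0.144 / 7.367×10^-4 = 8.308×10^7 Pa.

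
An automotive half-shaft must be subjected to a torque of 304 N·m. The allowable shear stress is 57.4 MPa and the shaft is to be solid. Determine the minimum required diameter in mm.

30.0 mm

For a solid shaft τ_max = 16T/(πd³), so d = (16T/(π τ_allow))^(1/3) = (16·304.0/(π·5.74×10^7))^(1/3) = 0.02999 m.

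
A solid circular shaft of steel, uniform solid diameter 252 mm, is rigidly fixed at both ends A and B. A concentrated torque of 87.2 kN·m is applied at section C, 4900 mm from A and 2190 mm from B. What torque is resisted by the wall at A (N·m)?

With uniform GJ and both ends fixed, compatibility θ_AC = θ_CB gives T_A·a = T_B·b, together with T_A + T_B = T₀.
T_A = T₀·b/(a+b) = 87200·2190/7090 = 26930 N·m; T_B = 60270 N·m.

26900 N·m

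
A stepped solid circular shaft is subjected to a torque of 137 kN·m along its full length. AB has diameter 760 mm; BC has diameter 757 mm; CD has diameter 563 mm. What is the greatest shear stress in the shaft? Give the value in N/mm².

Under the same torque, τ_max = 16T/(πd³) is largest where d is smallest — segment CD (d = 563 mm).
τ_max = 16·137000/(π·(0.563)³) = 3.910×10^6 Pa.

3.91 N/mm²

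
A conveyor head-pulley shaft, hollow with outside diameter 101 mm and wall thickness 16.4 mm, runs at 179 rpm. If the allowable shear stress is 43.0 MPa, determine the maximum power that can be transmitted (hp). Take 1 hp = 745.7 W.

173 hp

J = π(d_o⁴ − d_i⁴)/32 = π(0.101⁴ − 0.0682⁴)/32 = 8.092×10^-6 m⁴.
T_max = τ_allow·J/r = 4.30×10^7 × 8.092×10^-6 / 0.0505 = 6890 N·m.
ω = 2π·179/60 = 18.74 rad/s, so P_max = T_max·ω = 1.292×10^5 W.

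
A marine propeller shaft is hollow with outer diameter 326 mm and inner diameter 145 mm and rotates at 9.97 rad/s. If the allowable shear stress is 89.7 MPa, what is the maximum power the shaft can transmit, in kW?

5850 kW

J = π(d_o⁴ − d_i⁴)/32 = π(0.326⁴ − 0.145⁴)/32 = 1.065×10^-3 m⁴.
T_max = τ_allow·J/r = 8.97×10^7 × 1.065×10^-3 / 0.163 = 586300 N·m.
ω = 9.97 rad/s, so P_max = T_max·ω = 5.846×10^6 W.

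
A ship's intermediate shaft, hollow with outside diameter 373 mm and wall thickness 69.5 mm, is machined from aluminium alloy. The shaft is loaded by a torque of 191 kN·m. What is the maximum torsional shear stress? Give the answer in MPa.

J = π(d_o⁴ − d_i⁴)/32 = π(0.373⁴ − 0.234⁴)/32 = 1.606×10^-3 m⁴.
τ_max = T·r/J = 191000 × 0.186 / 1.606×10^-3 = 2.218×10^7 Pa.

22.2 MPa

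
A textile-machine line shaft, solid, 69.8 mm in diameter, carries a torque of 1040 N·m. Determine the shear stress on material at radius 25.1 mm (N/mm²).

11.2 N/mm²

J = πd⁴/32 = π(0.0698)⁴/32 = 2.330×10^-6 m⁴.
Shear stress varies linearly with radius: τ = T·r/J = 1040 × 0.0251 / 2.330×10^-6 = 1.120×10^7 Pa.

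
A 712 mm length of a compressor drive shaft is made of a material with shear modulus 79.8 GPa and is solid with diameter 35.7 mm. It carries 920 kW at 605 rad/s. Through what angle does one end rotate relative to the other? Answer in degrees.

4.87°

ω = 605 rad/s, so T = P/ω = 920×10³ / 605.0 = 1521 N·m.
J = πd⁴/32 = π(0.0357)⁴/32 = 1.595×10^-7 m⁴.
θ = T·L/(G·J) = 1521 × 0.712 / (79.8×10⁹ × 1.595×10^-7) = 0.08508 rad.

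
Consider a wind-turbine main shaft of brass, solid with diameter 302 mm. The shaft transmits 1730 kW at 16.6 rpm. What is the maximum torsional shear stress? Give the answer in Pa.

1.84e8 Pa

ω = 2π·16.6/60 = 1.738 rad/s, so T = P/ω = 1730×10³ / 1.738 = 995200 N·m.
J = πd⁴/32 = π(0.302)⁴/32 = 8.166×10^-4 m⁴.
τ_max = T·r/J = 995200 × 0.151 / 8.166×10^-4 = 1.840×10^8 Pa.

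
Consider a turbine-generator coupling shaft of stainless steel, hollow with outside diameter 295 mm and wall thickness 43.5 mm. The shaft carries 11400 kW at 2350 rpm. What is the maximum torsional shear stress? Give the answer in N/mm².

ω = 2π·2350/60 = 246.1 rad/s, so T = P/ω = 11400×10³ / 246.1 = 46320 N·m.
J = π(d_o⁴ − d_i⁴)/32 = π(0.295⁴ − 0.208⁴)/32 = 5.598×10^-4 m⁴.
τ_max = T·r/J = 46320 × 0.147 / 5.598×10^-4 = 1.221×10^7 Pa.

12.2 N/mm²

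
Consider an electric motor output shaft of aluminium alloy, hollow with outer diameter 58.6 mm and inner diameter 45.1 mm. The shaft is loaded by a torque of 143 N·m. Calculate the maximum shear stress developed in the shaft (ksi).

0.809 ksi

J = π(d_o⁴ − d_i⁴)/32 = π(0.0586⁴ − 0.0451⁴)/32 = 7.515×10^-7 m⁴.
τ_max = T·r/J = 143.0 × 0.0293 / 7.515×10^-7 = 5.575×10^6 Pa.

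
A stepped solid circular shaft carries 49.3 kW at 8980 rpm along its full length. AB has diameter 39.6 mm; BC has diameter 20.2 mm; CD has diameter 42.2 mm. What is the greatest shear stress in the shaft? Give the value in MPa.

ω = 2π·8980/60 = 940.4 rad/s, so T = P/ω = 49.3×10³ / 940.4 = 52.43 N·m.
Under the same torque, τ_max = 16T/(πd³) is largest where d is smallest — segment BC (d = 20.2 mm).
τ_max = 16·52.43/(π·(0.0202)³) = 3.239×10^7 Pa.

32.4 MPa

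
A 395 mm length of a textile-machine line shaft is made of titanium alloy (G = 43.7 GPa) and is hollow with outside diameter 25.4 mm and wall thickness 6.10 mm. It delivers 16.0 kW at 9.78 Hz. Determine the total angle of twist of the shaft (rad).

ω = 2π·9.78 = 61.45 rad/s, so T = P/ω = 16.0×10³ / 61.45 = 260.4 N·m.
J = π(d_o⁴ − d_i⁴)/32 = π(0.0254⁴ − 0.0132⁴)/32 = 3.788×10^-8 m⁴.
θ = T·L/(G·J) = 260.4 × 0.395 / (43.7×10⁹ × 3.788×10^-8) = 0.06213 rad.

0.0621 rad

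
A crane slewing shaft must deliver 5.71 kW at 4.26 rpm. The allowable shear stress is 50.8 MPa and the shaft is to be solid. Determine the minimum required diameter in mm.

ω = 2π·4.26/60 = 0.4461 rad/s, so T = P/ω = 5.71×10³ / 0.4461 = 12800 N·m.
For a solid shaft τ_max = 16T/(πd³), so d = (16T/(π τ_allow))^(1/3) = (16·12800/(π·5.08×10^7))^(1/3) = 0.1087 m.

109 mm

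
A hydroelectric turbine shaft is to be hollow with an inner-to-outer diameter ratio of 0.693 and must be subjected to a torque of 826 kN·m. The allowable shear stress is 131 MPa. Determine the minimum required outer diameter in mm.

For a hollow shaft with d_i/d_o = 0.693: τ_max = 16T/(π d_o³ (1−k⁴)), so d_o = [16T/(π τ_allow (1−k⁴))]^(1/3) = [16·826000/(π·1.31×10^8·0.7694)]^(1/3) = 0.3469 m.

347 mm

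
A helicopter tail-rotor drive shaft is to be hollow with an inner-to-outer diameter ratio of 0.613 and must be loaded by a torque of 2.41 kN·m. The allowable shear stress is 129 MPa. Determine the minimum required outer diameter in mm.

For a hollow shaft with d_i/d_o = 0.613: τ_max = 16T/(π d_o³ (1−k⁴)), so d_o = [16T/(π τ_allow (1−k⁴))]^(1/3) = [16·2410/(π·1.29×10^8·0.8588)]^(1/3) = 0.04803 m.

48.0 mm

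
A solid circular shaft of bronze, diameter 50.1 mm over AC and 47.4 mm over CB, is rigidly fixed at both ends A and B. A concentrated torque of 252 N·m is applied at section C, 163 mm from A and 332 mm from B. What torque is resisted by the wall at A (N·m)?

Compatibility: T_A·a/J_AC = T_B·b/J_CB with T_A + T_B = T₀.
J_AC = 6.19×10^-7 m⁴, J_CB = 4.96×10^-7 m⁴, so T_A = T₀·(J_AC/a)/((J_AC/a)+(J_CB/b)) = 180.9 N·m, T_B = 71.14 N·m.

181 N·m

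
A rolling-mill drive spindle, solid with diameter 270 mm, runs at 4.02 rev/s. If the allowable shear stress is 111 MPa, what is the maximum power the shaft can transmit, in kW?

J = πd⁴/32 = π(0.270)⁴/32 = 5.217×10^-4 m⁴.
T_max = τ_allow·J/r = 1.11×10^8 × 5.217×10^-4 / 0.135 = 429000 N·m.
ω = 2π·4.02 = 25.26 rad/s, so P_max = T_max·ω = 1.084×10^7 W.

10800 kW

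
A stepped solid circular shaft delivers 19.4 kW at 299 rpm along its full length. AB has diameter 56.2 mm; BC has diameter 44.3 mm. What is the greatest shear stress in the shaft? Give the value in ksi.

5.26 ksi

ω = 2π·299/60 = 31.31 rad/s, so T = P/ω = 19.4×10³ / 31.31 = 619.6 N·m.
Under the same torque, τ_max = 16T/(πd³) is largest where d is smallest — segment BC (d = 44.3 mm).
τ_max = 16·619.6/(π·(0.0443)³) = 3.630×10^7 Pa.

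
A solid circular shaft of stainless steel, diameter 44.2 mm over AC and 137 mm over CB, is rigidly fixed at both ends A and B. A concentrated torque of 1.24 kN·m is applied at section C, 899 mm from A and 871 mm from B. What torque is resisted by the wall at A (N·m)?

Compatibility: T_A·a/J_AC = T_B·b/J_CB with T_A + T_B = T₀.
J_AC = 3.75×10^-7 m⁴, J_CB = 3.46×10^-5 m⁴, so T_A = T₀·(J_AC/a)/((J_AC/a)+(J_CB/b)) = 12.88 N·m, T_B = 1227 N·m.

12.9 N·m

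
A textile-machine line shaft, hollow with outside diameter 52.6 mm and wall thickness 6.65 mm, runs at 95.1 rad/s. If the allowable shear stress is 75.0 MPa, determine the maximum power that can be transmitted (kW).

140 kW

J = π(d_o⁴ − d_i⁴)/32 = π(0.0526⁴ − 0.0393⁴)/32 = 5.173×10^-7 m⁴.
T_max = τ_allow·J/r = 7.50×10^7 × 5.173×10^-7 / 0.0263 = 1475 N·m.
ω = 95.1 rad/s, so P_max = T_max·ω = 1.403×10^5 W.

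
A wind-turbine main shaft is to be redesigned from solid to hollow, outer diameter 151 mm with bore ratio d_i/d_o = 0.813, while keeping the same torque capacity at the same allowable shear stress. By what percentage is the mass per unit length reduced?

Equal τ_max and T ⇒ the solid shaft needs d_s³ = d_o³(1−k⁴), so d_s = 151·(1−0.813⁴)^(1/3) = 124.7 mm.
Area ratio A_h/A_s = d_o²(1−k²)/d_s² = (1−k²)/(1−k⁴)^(2/3) = 0.4972.
Mass saving = 1 − 0.4972 = 50.3 %.

50.3 %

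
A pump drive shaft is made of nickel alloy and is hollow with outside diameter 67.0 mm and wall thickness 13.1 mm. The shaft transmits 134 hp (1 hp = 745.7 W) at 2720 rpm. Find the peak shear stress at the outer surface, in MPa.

ω = 2π·2720/60 = 284.8 rad/s, so T = P/ω = 134×745.7 / 284.8 = 350.8 N·m.
J = π(d_o⁴ − d_i⁴)/32 = π(0.0670⁴ − 0.0408⁴)/32 = 1.706×10^-6 m⁴.
τ_max = T·r/J = 350.8 × 0.0335 / 1.706×10^-6 = 6.888×10^6 Pa.

6.89 MPa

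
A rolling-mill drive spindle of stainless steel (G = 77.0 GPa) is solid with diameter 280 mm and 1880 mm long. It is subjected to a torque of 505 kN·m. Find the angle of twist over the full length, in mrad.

20.4 mrad

J = πd⁴/32 = π(0.280)⁴/32 = 6.034×10^-4 m⁴.
θ = T·L/(G·J) = 505000 × 1.88 / (77.0×10⁹ × 6.034×10^-4) = 0.02043 rad.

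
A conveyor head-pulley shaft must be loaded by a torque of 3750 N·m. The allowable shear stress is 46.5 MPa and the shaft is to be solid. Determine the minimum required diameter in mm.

74.3 mm

For a solid shaft τ_max = 16T/(πd³), so d = (16T/(π τ_allow))^(1/3) = (16·3750/(π·4.65×10^7))^(1/3) = 0.07433 m.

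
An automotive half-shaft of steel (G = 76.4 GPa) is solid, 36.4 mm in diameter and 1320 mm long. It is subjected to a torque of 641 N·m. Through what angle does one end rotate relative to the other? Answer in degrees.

3.68°

J = πd⁴/32 = π(0.0364)⁴/32 = 1.723×10^-7 m⁴.
θ = T·L/(G·J) = 641.0 × 1.32 / (76.4×10⁹ × 1.723×10^-7) = 0.06426 rad.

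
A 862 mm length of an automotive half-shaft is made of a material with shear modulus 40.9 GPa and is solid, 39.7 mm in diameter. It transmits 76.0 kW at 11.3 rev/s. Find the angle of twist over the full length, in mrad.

ω = 2π·11.3 = 71.00 rad/s, so T = P/ω = 76.0×10³ / 71.00 = 1070 N·m.
J = πd⁴/32 = π(0.0397)⁴/32 = 2.439×10^-7 m⁴.
θ = T·L/(G·J) = 1070 × 0.862 / (40.9×10⁹ × 2.439×10^-7) = 0.09251 rad.

92.5 mrad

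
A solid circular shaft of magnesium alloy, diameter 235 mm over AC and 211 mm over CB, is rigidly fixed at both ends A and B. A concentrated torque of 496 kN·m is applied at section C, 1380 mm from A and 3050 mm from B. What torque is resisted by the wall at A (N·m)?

Compatibility: T_A·a/J_AC = T_B·b/J_CB with T_A + T_B = T₀.
J_AC = 2.99×10^-4 m⁴, J_CB = 1.95×10^-4 m⁴, so T_A = T₀·(J_AC/a)/((J_AC/a)+(J_CB/b)) = 383300 N·m, T_B = 112700 N·m.

383000 N·m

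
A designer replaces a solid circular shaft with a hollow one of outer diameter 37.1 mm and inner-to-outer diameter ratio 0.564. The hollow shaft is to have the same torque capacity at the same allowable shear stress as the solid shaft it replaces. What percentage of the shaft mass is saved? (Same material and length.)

Equal τ_max and T ⇒ the solid shaft needs d_s³ = d_o³(1−k⁴), so d_s = 37.1·(1−0.564⁴)^(1/3) = 35.80 mm.
Area ratio A_h/A_s = d_o²(1−k²)/d_s² = (1−k²)/(1−k⁴)^(2/3) = 0.7322.
Mass saving = 1 − 0.7322 = 26.8 %.

26.8 %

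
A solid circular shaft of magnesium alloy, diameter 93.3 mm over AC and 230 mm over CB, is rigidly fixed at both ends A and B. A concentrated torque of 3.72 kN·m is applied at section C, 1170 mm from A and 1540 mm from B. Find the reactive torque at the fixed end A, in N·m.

128 N·m

Compatibility: T_A·a/J_AC = T_B·b/J_CB with T_A + T_B = T₀.
J_AC = 7.44×10^-6 m⁴, J_CB = 2.75×10^-4 m⁴, so T_A = T₀·(J_AC/a)/((J_AC/a)+(J_CB/b)) = 128.0 N·m, T_B = 3592 N·m.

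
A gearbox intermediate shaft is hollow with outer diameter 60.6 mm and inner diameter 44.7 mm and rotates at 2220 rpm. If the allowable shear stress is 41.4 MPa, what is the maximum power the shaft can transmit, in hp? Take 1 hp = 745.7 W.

397 hp

J = π(d_o⁴ − d_i⁴)/32 = π(0.0606⁴ − 0.0447⁴)/32 = 9.321×10^-7 m⁴.
T_max = τ_allow·J/r = 4.14×10^7 × 9.321×10^-7 / 0.0303 = 1274 N·m.
ω = 2π·2220/60 = 232.5 rad/s, so P_max = T_max·ω = 2.961×10^5 W.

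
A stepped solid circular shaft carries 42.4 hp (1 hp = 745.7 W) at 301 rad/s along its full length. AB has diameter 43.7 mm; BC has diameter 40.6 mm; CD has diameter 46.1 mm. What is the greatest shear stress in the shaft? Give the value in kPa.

ω = 301 rad/s, so T = P/ω = 42.4×745.7 / 301.0 = 105.0 N·m.
Under the same torque, τ_max = 16T/(πd³) is largest where d is smallest — segment BC (d = 40.6 mm).
τ_max = 16·105.0/(π·(0.0406)³) = 7.994×10^6 Pa.

7990 kPa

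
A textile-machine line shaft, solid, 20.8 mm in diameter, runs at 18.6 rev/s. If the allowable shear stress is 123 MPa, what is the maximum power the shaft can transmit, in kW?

J = πd⁴/32 = π(0.0208)⁴/32 = 1.838×10^-8 m⁴.
T_max = τ_allow·J/r = 1.23×10^8 × 1.838×10^-8 / 0.0104 = 217.3 N·m.
ω = 2π·18.6 = 116.9 rad/s, so P_max = T_max·ω = 2.540×10^4 W.

25.4 kW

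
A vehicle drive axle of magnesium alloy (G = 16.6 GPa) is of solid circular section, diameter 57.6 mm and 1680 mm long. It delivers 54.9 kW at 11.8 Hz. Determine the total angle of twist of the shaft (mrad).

ω = 2π·11.8 = 74.14 rad/s, so T = P/ω = 54.9×10³ / 74.14 = 740.5 N·m.
J = πd⁴/32 = π(0.0576)⁴/32 = 1.081×10^-6 m⁴.
θ = T·L/(G·J) = 740.5 × 1.68 / (16.6×10⁹ × 1.081×10^-6) = 0.06935 rad.

69.3 mrad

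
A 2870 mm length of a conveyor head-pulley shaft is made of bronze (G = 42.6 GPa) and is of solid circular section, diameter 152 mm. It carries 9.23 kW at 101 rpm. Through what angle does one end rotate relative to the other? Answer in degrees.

ω = 2π·101/60 = 10.58 rad/s, so T = P/ω = 9.23×10³ / 10.58 = 872.7 N·m.
J = πd⁴/32 = π(0.152)⁴/32 = 5.241×10^-5 m⁴.
θ = T·L/(G·J) = 872.7 × 2.87 / (42.6×10⁹ × 5.241×10^-5) = 1.122×10^-3 rad.

0.0643°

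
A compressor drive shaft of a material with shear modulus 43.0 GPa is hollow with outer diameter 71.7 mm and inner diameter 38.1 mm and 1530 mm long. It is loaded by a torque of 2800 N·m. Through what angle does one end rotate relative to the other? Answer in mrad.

41.7 mrad

J = π(d_o⁴ − d_i⁴)/32 = π(0.0717⁴ − 0.0381⁴)/32 = 2.388×10^-6 m⁴.
θ = T·L/(G·J) = 2800 × 1.53 / (43.0×10⁹ × 2.388×10^-6) = 0.04172 rad.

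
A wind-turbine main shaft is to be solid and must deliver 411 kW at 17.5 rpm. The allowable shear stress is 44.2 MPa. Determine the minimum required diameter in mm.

296 mm

ω = 2π·17.5/60 = 1.833 rad/s, so T = P/ω = 411×10³ / 1.833 = 224300 N·m.
For a solid shaft τ_max = 16T/(πd³), so d = (16T/(π τ_allow))^(1/3) = (16·224300/(π·4.42×10^7))^(1/3) = 0.2956 m.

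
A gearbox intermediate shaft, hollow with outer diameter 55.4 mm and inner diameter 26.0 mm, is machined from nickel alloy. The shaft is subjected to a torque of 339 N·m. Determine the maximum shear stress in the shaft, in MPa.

10.7 MPa

J = π(d_o⁴ − d_i⁴)/32 = π(0.0554⁴ − 0.0260⁴)/32 = 8.799×10^-7 m⁴.
τ_max = T·r/J = 339.0 × 0.0277 / 8.799×10^-7 = 1.067×10^7 Pa.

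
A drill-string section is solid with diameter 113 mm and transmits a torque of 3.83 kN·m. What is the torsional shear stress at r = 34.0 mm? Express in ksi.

1.18 ksi

J = πd⁴/32 = π(0.113)⁴/32 = 1.601×10^-5 m⁴.
Shear stress varies linearly with radius: τ = T·r/J = 3830 × 0.0340 / 1.601×10^-5 = 8.135×10^6 Pa.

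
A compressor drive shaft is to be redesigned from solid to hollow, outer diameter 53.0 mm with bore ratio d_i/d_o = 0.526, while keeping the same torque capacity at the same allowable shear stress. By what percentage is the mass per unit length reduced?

23.7 %

Equal τ_max and T ⇒ the solid shaft needs d_s³ = d_o³(1−k⁴), so d_s = 53.0·(1−0.526⁴)^(1/3) = 51.61 mm.
Area ratio A_h/A_s = d_o²(1−k²)/d_s² = (1−k²)/(1−k⁴)^(2/3) = 0.7628.
Mass saving = 1 − 0.7628 = 23.7 %.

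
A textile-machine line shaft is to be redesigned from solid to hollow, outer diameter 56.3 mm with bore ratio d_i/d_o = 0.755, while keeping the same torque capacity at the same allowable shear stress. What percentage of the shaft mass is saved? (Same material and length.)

44.1 %

Equal τ_max and T ⇒ the solid shaft needs d_s³ = d_o³(1−k⁴), so d_s = 56.3·(1−0.755⁴)^(1/3) = 49.39 mm.
Area ratio A_h/A_s = d_o²(1−k²)/d_s² = (1−k²)/(1−k⁴)^(2/3) = 0.5587.
Mass saving = 1 − 0.5587 = 44.1 %.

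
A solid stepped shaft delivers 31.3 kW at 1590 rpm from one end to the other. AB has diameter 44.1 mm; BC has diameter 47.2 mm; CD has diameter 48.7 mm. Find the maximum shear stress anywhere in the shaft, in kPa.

ω = 2π·1590/60 = 166.5 rad/s, so T = P/ω = 31.3×10³ / 166.5 = 188.0 N·m.
Under the same torque, τ_max = 16T/(πd³) is largest where d is smallest — segment AB (d = 44.1 mm).
τ_max = 16·188.0/(π·(0.0441)³) = 1.116×10^7 Pa.

11200 kPa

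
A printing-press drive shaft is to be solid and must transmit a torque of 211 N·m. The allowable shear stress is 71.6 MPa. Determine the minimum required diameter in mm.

24.7 mm

For a solid shaft τ_max = 16T/(πd³), so d = (16T/(π τ_allow))^(1/3) = (16·211.0/(π·7.16×10^7))^(1/3) = 0.02467 m.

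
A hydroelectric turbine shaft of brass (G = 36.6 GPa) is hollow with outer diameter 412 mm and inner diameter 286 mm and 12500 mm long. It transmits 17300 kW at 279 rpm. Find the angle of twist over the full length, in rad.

0.0931 rad

ω = 2π·279/60 = 29.22 rad/s, so T = P/ω = 17300×10³ / 29.22 = 592100 N·m.
J = π(d_o⁴ − d_i⁴)/32 = π(0.412⁴ − 0.286⁴)/32 = 2.172×10^-3 m⁴.
θ = T·L/(G·J) = 592100 × 12.5 / (36.6×10⁹ × 2.172×10^-3) = 0.09311 rad.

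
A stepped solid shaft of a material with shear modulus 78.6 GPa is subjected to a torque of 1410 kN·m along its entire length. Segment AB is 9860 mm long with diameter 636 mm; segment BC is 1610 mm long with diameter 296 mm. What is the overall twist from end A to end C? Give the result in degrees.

J_AB = π(0.636)⁴/32 = 0.0161 m⁴; J_BC = π(0.296)⁴/32 = 7.54×10^-4 m⁴.
θ = (T/G)·Σ L_i/J_i = (1.410e6/78.6×10⁹)·(9.86/0.0161 + 1.61/7.54×10^-4) = 0.04933 rad.

2.83°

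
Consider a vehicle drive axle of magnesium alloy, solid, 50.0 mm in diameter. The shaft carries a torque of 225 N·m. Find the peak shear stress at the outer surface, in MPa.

J = πd⁴/32 = π(0.0500)⁴/32 = 6.136×10^-7 m⁴.
τ_max = T·r/J = 225.0 × 0.0250 / 6.136×10^-7 = 9.167×10^6 Pa.

9.17 MPa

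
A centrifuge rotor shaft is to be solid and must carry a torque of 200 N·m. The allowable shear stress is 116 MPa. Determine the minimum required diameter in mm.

20.6 mm

For a solid shaft τ_max = 16T/(πd³), so d = (16T/(π τ_allow))^(1/3) = (16·200.0/(π·1.16×10^8))^(1/3) = 0.02063 m.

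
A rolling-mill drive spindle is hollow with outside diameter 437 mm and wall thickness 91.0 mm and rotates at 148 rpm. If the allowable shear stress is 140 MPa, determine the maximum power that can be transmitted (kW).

J = π(d_o⁴ − d_i⁴)/32 = π(0.437⁴ − 0.255⁴)/32 = 3.165×10^-3 m⁴.
T_max = τ_allow·J/r = 1.40×10^8 × 3.165×10^-3 / 0.218 = 2.028e6 N·m.
ω = 2π·148/60 = 15.50 rad/s, so P_max = T_max·ω = 3.143×10^7 W.

31400 kW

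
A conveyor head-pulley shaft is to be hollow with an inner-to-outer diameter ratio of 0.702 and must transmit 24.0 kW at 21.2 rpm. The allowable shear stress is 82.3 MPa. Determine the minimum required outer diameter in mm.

ω = 2π·21.2/60 = 2.220 rad/s, so T = P/ω = 24.0×10³ / 2.220 = 10810 N·m.
For a hollow shaft with d_i/d_o = 0.702: τ_max = 16T/(π d_o³ (1−k⁴)), so d_o = [16T/(π τ_allow (1−k⁴))]^(1/3) = [16·10810/(π·8.23×10^7·0.7571)]^(1/3) = 0.09596 m.

96.0 mm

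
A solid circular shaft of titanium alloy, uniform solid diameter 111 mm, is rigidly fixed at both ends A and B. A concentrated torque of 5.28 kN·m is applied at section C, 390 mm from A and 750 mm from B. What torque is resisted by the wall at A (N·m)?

3470 N·m

With uniform GJ and both ends fixed, compatibility θ_AC = θ_CB gives T_A·a = T_B·b, together with T_A + T_B = T₀.
T_A = T₀·b/(a+b) = 5280·750/1140 = 3474 N·m; T_B = 1806 N·m.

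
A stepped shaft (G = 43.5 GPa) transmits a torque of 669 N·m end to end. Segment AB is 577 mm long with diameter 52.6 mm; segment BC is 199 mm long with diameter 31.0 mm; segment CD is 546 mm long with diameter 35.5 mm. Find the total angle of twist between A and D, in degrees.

5.70°

J_AB = π(0.0526)⁴/32 = 7.52×10^-7 m⁴; J_BC = π(0.0310)⁴/32 = 9.07×10^-8 m⁴; J_CD = π(0.0355)⁴/32 = 1.56×10^-7 m⁴.
θ = (T/G)·Σ L_i/J_i = (669.0/43.5×10⁹)·(0.577/7.52×10^-7 + 0.199/9.07×10^-8 + 0.546/1.56×10^-7) = 0.09942 rad.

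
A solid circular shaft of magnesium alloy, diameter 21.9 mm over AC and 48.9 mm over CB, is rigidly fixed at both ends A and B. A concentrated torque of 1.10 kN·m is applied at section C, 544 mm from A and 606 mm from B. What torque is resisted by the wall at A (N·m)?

47.2 N·m

Compatibility: T_A·a/J_AC = T_B·b/J_CB with T_A + T_B = T₀.
J_AC = 2.26×10^-8 m⁴, J_CB = 5.61×10^-7 m⁴, so T_A = T₀·(J_AC/a)/((J_AC/a)+(J_CB/b)) = 47.18 N·m, T_B = 1053 N·m.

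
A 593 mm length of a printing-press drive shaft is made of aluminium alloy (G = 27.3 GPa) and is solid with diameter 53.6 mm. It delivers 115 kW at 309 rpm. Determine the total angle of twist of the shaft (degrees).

ω = 2π·309/60 = 32.36 rad/s, so T = P/ω = 115×10³ / 32.36 = 3554 N·m.
J = πd⁴/32 = π(0.0536)⁴/32 = 8.103×10^-7 m⁴.
θ = T·L/(G·J) = 3554 × 0.593 / (27.3×10⁹ × 8.103×10^-7) = 0.09527 rad.

5.46°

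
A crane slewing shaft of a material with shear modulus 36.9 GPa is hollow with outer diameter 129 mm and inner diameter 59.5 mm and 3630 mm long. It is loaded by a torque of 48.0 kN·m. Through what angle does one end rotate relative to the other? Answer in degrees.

J = π(d_o⁴ − d_i⁴)/32 = π(0.129⁴ − 0.0595⁴)/32 = 2.596×10^-5 m⁴.
θ = T·L/(G·J) = 48000 × 3.63 / (36.9×10⁹ × 2.596×10^-5) = 0.1819 rad.

10.4°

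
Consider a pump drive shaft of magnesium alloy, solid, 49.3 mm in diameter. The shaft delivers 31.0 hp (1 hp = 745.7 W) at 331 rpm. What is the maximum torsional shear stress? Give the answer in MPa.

28.3 MPa

ω = 2π·331/60 = 34.66 rad/s, so T = P/ω = 31.0×745.7 / 34.66 = 666.9 N·m.
J = πd⁴/32 = π(0.0493)⁴/32 = 5.799×10^-7 m⁴.
τ_max = T·r/J = 666.9 × 0.0246 / 5.799×10^-7 = 2.835×10^7 Pa.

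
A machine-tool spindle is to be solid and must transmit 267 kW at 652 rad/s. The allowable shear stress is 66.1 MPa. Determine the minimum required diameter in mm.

ω = 652 rad/s, so T = P/ω = 267×10³ / 652.0 = 409.5 N·m.
For a solid shaft τ_max = 16T/(πd³), so d = (16T/(π τ_allow))^(1/3) = (16·409.5/(π·6.61×10^7))^(1/3) = 0.03160 m.

31.6 mm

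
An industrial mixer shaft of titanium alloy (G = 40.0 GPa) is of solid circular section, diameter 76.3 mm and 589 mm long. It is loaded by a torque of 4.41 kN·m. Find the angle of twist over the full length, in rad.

J = πd⁴/32 = π(0.0763)⁴/32 = 3.327×10^-6 m⁴.
θ = T·L/(G·J) = 4410 × 0.589 / (40.0×10⁹ × 3.327×10^-6) = 0.01952 rad.

0.0195 rad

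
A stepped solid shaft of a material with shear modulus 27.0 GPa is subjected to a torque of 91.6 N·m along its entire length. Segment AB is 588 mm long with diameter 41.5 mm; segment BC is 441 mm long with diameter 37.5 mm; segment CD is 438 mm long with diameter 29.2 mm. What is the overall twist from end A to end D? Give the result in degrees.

J_AB = π(0.0415)⁴/32 = 2.91×10^-7 m⁴; J_BC = π(0.0375)⁴/32 = 1.94×10^-7 m⁴; J_CD = π(0.0292)⁴/32 = 7.14×10^-8 m⁴.
θ = (T/G)·Σ L_i/J_i = (91.60/27.0×10⁹)·(0.588/2.91×10^-7 + 0.441/1.94×10^-7 + 0.438/7.14×10^-8) = 0.03538 rad.

2.03°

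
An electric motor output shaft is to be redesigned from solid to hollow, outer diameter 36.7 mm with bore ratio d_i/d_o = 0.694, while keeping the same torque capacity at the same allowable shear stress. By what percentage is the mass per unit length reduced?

38.2 %

Equal τ_max and T ⇒ the solid shaft needs d_s³ = d_o³(1−k⁴), so d_s = 36.7·(1−0.694⁴)^(1/3) = 33.61 mm.
Area ratio A_h/A_s = d_o²(1−k²)/d_s² = (1−k²)/(1−k⁴)^(2/3) = 0.6181.
Mass saving = 1 − 0.6181 = 38.2 %.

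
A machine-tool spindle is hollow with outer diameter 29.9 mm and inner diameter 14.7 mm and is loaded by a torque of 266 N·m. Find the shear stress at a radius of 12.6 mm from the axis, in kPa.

J = π(d_o⁴ − d_i⁴)/32 = π(0.0299⁴ − 0.0147⁴)/32 = 7.388×10^-8 m⁴.
Shear stress varies linearly with radius: τ = T·r/J = 266.0 × 0.0126 / 7.388×10^-8 = 4.536×10^7 Pa.

45400 kPa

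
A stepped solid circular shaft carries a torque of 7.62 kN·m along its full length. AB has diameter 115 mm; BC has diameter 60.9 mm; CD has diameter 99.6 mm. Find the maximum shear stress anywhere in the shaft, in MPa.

172 MPa

Under the same torque, τ_max = 16T/(πd³) is largest where d is smallest — segment BC (d = 60.9 mm).
τ_max = 16·7620/(π·(0.0609)³) = 1.718×10^8 Pa.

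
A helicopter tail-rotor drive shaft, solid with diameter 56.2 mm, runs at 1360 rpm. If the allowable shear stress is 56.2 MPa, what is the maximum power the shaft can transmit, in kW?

J = πd⁴/32 = π(0.0562)⁴/32 = 9.794×10^-7 m⁴.
T_max = τ_allow·J/r = 5.62×10^7 × 9.794×10^-7 / 0.0281 = 1959 N·m.
ω = 2π·1360/60 = 142.4 rad/s, so P_max = T_max·ω = 2.790×10^5 W.

279 kW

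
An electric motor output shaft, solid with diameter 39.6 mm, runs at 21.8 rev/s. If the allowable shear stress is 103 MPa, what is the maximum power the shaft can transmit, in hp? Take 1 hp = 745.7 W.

J = πd⁴/32 = π(0.0396)⁴/32 = 2.414×10^-7 m⁴.
T_max = τ_allow·J/r = 1.03×10^8 × 2.414×10^-7 / 0.0198 = 1256 N·m.
ω = 2π·21.8 = 137.0 rad/s, so P_max = T_max·ω = 1.720×10^5 W.

231 hp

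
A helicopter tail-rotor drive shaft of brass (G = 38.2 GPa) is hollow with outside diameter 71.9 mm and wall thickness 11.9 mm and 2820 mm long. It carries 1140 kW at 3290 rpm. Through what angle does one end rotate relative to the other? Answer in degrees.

6.67°

ω = 2π·3290/60 = 344.5 rad/s, so T = P/ω = 1140×10³ / 344.5 = 3309 N·m.
J = π(d_o⁴ − d_i⁴)/32 = π(0.0719⁴ − 0.0481⁴)/32 = 2.098×10^-6 m⁴.
θ = T·L/(G·J) = 3309 × 2.82 / (38.2×10⁹ × 2.098×10^-6) = 0.1164 rad.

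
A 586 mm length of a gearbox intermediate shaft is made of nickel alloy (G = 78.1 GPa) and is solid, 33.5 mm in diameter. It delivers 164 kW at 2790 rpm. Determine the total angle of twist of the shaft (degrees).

1.95°

ω = 2π·2790/60 = 292.2 rad/s, so T = P/ω = 164×10³ / 292.2 = 561.3 N·m.
J = πd⁴/32 = π(0.0335)⁴/32 = 1.236×10^-7 m⁴.
θ = T·L/(G·J) = 561.3 × 0.586 / (78.1×10⁹ × 1.236×10^-7) = 0.03406 rad.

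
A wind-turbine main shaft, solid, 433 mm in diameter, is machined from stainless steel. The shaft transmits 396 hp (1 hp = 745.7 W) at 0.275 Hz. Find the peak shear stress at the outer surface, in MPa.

10.7 MPa

ω = 2π·0.275 = 1.728 rad/s, so T = P/ω = 396×745.7 / 1.728 = 170900 N·m.
J = πd⁴/32 = π(0.433)⁴/32 = 3.451×10^-3 m⁴.
τ_max = T·r/J = 170900 × 0.216 / 3.451×10^-3 = 1.072×10^7 Pa.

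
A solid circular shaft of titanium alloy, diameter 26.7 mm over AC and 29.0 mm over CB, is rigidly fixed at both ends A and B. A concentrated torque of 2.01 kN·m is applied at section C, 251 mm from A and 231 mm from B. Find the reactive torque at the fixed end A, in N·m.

800 N·m

Compatibility: T_A·a/J_AC = T_B·b/J_CB with T_A + T_B = T₀.
J_AC = 4.99×10^-8 m⁴, J_CB = 6.94×10^-8 m⁴, so T_A = T₀·(J_AC/a)/((J_AC/a)+(J_CB/b)) = 800.1 N·m, T_B = 1210 N·m.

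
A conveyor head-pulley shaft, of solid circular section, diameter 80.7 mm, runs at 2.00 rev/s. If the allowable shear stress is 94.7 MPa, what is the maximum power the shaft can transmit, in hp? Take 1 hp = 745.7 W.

J = πd⁴/32 = π(0.0807)⁴/32 = 4.164×10^-6 m⁴.
T_max = τ_allow·J/r = 9.47×10^7 × 4.164×10^-6 / 0.0404 = 9772 N·m.
ω = 2π·2.00 = 12.57 rad/s, so P_max = T_max·ω = 1.228×10^5 W.

165 hp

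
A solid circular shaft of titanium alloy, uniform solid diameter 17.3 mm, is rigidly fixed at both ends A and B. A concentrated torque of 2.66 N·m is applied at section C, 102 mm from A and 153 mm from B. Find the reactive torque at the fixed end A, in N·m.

With uniform GJ and both ends fixed, compatibility θ_AC = θ_CB gives T_A·a = T_B·b, together with T_A + T_B = T₀.
T_A = T₀·b/(a+b) = 2.660·153/255.0 = 1.596 N·m; T_B = 1.064 N·m.

1.60 N·m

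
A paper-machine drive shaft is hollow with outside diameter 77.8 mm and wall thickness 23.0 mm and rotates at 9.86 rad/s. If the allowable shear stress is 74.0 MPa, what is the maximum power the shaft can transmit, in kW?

J = π(d_o⁴ − d_i⁴)/32 = π(0.0778⁴ − 0.0318⁴)/32 = 3.496×10^-6 m⁴.
T_max = τ_allow·J/r = 7.40×10^7 × 3.496×10^-6 / 0.0389 = 6651 N·m.
ω = 9.86 rad/s, so P_max = T_max·ω = 6.558×10^4 W.

65.6 kW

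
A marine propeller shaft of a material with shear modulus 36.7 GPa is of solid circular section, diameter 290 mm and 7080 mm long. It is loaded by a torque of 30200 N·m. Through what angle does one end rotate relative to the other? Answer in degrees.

0.481°

J = πd⁴/32 = π(0.290)⁴/32 = 6.944×10^-4 m⁴.
θ = T·L/(G·J) = 30200 × 7.08 / (36.7×10⁹ × 6.944×10^-4) = 8.390×10^-3 rad.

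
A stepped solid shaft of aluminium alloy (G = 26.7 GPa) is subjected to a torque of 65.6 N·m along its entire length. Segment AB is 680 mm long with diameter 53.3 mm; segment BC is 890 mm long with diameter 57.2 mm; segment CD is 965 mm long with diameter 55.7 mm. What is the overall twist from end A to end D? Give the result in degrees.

J_AB = π(0.0533)⁴/32 = 7.92×10^-7 m⁴; J_BC = π(0.0572)⁴/32 = 1.05×10^-6 m⁴; J_CD = π(0.0557)⁴/32 = 9.45×10^-7 m⁴.
θ = (T/G)·Σ L_i/J_i = (65.60/26.7×10⁹)·(0.680/7.92×10^-7 + 0.890/1.05×10^-6 + 0.965/9.45×10^-7) = 6.698×10^-3 rad.

0.384°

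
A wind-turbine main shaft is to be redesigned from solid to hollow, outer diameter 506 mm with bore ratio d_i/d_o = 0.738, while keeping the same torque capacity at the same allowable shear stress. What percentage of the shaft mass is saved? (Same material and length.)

42.4 %

Equal τ_max and T ⇒ the solid shaft needs d_s³ = d_o³(1−k⁴), so d_s = 506·(1−0.738⁴)^(1/3) = 450.0 mm.
Area ratio A_h/A_s = d_o²(1−k²)/d_s² = (1−k²)/(1−k⁴)^(2/3) = 0.5757.
Mass saving = 1 − 0.5757 = 42.4 %.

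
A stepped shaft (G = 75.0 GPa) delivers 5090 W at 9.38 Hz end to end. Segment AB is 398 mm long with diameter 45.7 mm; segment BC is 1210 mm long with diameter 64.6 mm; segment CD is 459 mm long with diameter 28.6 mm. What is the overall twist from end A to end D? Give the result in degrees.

ω = 2π·9.38 = 58.94 rad/s, so T = P/ω = 5090 / 58.94 = 86.36 N·m.
J_AB = π(0.0457)⁴/32 = 4.28×10^-7 m⁴; J_BC = π(0.0646)⁴/32 = 1.71×10^-6 m⁴; J_CD = π(0.0286)⁴/32 = 6.57×10^-8 m⁴.
θ = (T/G)·Σ L_i/J_i = (86.36/75.0×10⁹)·(0.398/4.28×10^-7 + 1.21/1.71×10^-6 + 0.459/6.57×10^-8) = 9.932×10^-3 rad.

0.569°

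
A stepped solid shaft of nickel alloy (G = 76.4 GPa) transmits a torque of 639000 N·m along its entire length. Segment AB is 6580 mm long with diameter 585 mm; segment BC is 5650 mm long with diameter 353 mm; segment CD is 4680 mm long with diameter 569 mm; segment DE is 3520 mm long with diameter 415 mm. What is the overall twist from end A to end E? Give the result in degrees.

J_AB = π(0.585)⁴/32 = 0.0115 m⁴; J_BC = π(0.353)⁴/32 = 1.52×10^-3 m⁴; J_CD = π(0.569)⁴/32 = 0.0103 m⁴; J_DE = π(0.415)⁴/32 = 2.91×10^-3 m⁴.
θ = (T/G)·Σ L_i/J_i = (639000/76.4×10⁹)·(6.58/0.0115 + 5.65/1.52×10^-3 + 4.68/0.0103 + 3.52/2.91×10^-3) = 0.04970 rad.

2.85°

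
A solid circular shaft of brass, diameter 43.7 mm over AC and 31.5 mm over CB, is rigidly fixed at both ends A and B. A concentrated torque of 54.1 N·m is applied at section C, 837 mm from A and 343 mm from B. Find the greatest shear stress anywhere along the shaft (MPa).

Compatibility: T_A·a/J_AC = T_B·b/J_CB with T_A + T_B = T₀.
J_AC = 3.58×10^-7 m⁴, J_CB = 9.67×10^-8 m⁴, so T_A = T₀·(J_AC/a)/((J_AC/a)+(J_CB/b)) = 32.61 N·m, T_B = 21.49 N·m.
τ in each portion: τ_AC = 1.99×10^6 Pa, τ_CB = 3.50×10^6 Pa; maximum is in CB.
τ_max = T_CB·r/J = 21.49·0.0158/9.67×10^-8 = 3.501×10^6 Pa.

3.50 MPa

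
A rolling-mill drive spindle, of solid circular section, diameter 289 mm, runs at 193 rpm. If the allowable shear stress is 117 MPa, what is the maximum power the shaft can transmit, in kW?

J = πd⁴/32 = π(0.289)⁴/32 = 6.848×10^-4 m⁴.
T_max = τ_allow·J/r = 1.17×10^8 × 6.848×10^-4 / 0.144 = 554500 N·m.
ω = 2π·193/60 = 20.21 rad/s, so P_max = T_max·ω = 1.121×10^7 W.

11200 kW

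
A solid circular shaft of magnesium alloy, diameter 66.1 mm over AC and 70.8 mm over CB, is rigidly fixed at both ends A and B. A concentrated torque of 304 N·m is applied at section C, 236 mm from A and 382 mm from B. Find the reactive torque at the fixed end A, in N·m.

Compatibility: T_A·a/J_AC = T_B·b/J_CB with T_A + T_B = T₀.
J_AC = 1.87×10^-6 m⁴, J_CB = 2.47×10^-6 m⁴, so T_A = T₀·(J_AC/a)/((J_AC/a)+(J_CB/b)) = 167.7 N·m, T_B = 136.3 N·m.

168 N·m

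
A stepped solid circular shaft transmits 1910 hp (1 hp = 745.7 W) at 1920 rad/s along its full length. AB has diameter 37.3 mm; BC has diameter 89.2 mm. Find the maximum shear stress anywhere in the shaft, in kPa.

ω = 1920 rad/s, so T = P/ω = 1910×745.7 / 1920 = 741.8 N·m.
Under the same torque, τ_max = 16T/(πd³) is largest where d is smallest — segment AB (d = 37.3 mm).
τ_max = 16·741.8/(π·(0.0373)³) = 7.280×10^7 Pa.

72800 kPa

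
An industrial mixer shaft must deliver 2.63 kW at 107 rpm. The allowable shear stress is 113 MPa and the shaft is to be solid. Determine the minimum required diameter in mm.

22.0 mm

ω = 2π·107/60 = 11.21 rad/s, so T = P/ω = 2.63×10³ / 11.21 = 234.7 N·m.
For a solid shaft τ_max = 16T/(πd³), so d = (16T/(π τ_allow))^(1/3) = (16·234.7/(π·1.13×10^8))^(1/3) = 0.02195 m.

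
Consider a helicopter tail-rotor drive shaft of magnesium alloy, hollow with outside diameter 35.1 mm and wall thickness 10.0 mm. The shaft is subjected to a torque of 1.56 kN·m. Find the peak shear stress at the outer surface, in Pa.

J = π(d_o⁴ − d_i⁴)/32 = π(0.0351⁴ − 0.0151⁴)/32 = 1.439×10^-7 m⁴.
τ_max = T·r/J = 1560 × 0.0175 / 1.439×10^-7 = 1.902×10^8 Pa.

1.90e8 Pa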